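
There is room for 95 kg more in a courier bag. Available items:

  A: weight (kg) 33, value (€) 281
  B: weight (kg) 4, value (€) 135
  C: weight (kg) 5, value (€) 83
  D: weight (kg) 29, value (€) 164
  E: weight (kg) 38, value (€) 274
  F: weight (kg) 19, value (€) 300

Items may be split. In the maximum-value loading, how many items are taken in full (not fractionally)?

4

Greedy by value/weight ratio, highest first.
Ratios (sorted): B 33.75, C 16.60, F 15.79, A 8.52, E 7.21, D 5.66
take B (4 @ 135); take C (5 @ 83); take F (19 @ 300); take A (33 @ 281); take 34/38 of E → 245.16. Capacity used 95/95.
4 item(s) taken whole; one partial (take 34/38 of E).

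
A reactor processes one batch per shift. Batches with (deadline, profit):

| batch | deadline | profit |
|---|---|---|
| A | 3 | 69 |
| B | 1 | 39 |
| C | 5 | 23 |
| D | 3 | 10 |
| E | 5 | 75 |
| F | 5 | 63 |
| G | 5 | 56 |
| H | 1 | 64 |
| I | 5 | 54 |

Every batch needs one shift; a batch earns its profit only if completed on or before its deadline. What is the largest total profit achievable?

Take jobs in profit order; each goes to the latest open slot no later than its deadline.
Profit order: E=75 A=69 H=64 F=63 G=56 I=54 B=39 C=23 D=10
Assign: E→slot 5, A→slot 3, H→slot 1, F→slot 4, G→slot 2, I skipped, B skipped, C skipped, D skipped.
Slots: [1:H] [2:G] [3:A] [4:F] [5:E]
Profit = 64 + 56 + 69 + 63 + 75 = 327

327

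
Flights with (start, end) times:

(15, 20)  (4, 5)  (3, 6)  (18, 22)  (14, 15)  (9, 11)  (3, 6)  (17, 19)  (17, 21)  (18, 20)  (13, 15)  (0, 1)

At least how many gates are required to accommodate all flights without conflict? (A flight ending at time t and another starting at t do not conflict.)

5

starts: [0, 3, 3, 4, 9, 13, 14, 15, 17, 17, 18, 18]
ends:   [1, 5, 6, 6, 11, 15, 15, 19, 20, 20, 21, 22]
s0→1 e1→0 s3→1 s3→2 s4→3 e5→2 e6→1 e6→0 s9→1 e11→0 s13→1 s14→2 e15→1 e15→0 s15→1 s17→2 s17→3 s18→4 s18→5  — peak 5.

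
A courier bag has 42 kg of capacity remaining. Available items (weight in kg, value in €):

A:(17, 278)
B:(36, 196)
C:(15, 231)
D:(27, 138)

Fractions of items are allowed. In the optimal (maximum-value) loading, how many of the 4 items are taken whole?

2

Sort by value per unit weight and fill in that order.
Order: A (278/17=16.35) > C (231/15=15.40) > B (196/36=5.44) > D (138/27=5.11)
Fill: take A (17 @ 278) → take C (15 @ 231) → take 10/36 of B → 54.44; 42/42 used.
2 item(s) taken whole; one partial (take 10/36 of B).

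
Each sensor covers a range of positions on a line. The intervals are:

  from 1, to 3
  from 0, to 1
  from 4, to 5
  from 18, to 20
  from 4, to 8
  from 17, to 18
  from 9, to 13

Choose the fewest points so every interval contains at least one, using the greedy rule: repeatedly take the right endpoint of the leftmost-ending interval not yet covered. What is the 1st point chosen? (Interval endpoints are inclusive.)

Process intervals by earliest right end; each time one isn't hit yet, stab at its right endpoint.
By right end: [0,1]  [1,3]  [4,5]  [4,8]  [9,13]  [17,18]  [18,20]
[0,1] uncovered → point at 1; [4,5] uncovered → point at 5; [9,13] uncovered → point at 13; [17,18] uncovered → point at 18.
Points: 1, 5, 13, 18 (4 total).

1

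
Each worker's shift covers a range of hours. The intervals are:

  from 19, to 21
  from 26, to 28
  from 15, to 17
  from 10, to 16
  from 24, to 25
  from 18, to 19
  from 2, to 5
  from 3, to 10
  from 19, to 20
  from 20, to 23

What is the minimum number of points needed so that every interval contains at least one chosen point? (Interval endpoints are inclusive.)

By right end: [2,5]  [3,10]  [10,16]  [15,17]  [18,19]  [19,20]  [19,21]  [20,23]  [24,25]  [26,28]
[2,5] uncovered → point at 5; [10,16] uncovered → point at 16; [18,19] uncovered → point at 19; [20,23] uncovered → point at 23; [24,25] uncovered → point at 25; [26,28] uncovered → point at 28.
Points: 5, 16, 19, 23, 25, 28 (6 total).

6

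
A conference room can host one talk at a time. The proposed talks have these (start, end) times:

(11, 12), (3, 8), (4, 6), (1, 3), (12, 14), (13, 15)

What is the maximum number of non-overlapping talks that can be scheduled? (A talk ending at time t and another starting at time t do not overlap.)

4

By end time: (1,3), (4,6), (3,8), (11,12), (12,14), (13,15).
Pick (1,3); next start ≥ 3 → (4,6); next start ≥ 6 → (11,12); next start ≥ 12 → (12,14).
Selected 4 talks.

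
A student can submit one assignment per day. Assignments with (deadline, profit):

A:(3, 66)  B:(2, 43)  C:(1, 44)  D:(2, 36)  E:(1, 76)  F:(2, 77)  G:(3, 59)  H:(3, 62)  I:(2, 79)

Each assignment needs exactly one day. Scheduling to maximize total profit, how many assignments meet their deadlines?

3

Take jobs in profit order; each goes to the latest open slot no later than its deadline.
By profit: I(d2,79), F(d2,77), E(d1,76), A(d3,66), H(d3,62), G(d3,59), C(d1,44), B(d2,43), D(d2,36)
I→slot 2; F→slot 1; E skipped; A→slot 3; H skipped; G skipped; C skipped; B skipped; D skipped.
3 of 9 scheduled.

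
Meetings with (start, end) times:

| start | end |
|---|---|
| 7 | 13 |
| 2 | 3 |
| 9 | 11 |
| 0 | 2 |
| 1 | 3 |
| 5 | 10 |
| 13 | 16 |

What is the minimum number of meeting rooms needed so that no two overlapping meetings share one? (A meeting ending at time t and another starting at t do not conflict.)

3

The answer is the maximum number of intervals overlapping at any instant.
starts: [0, 1, 2, 5, 7, 9, 13]
ends:   [2, 3, 3, 10, 11, 13, 16]
s0→1 s1→2 e2→1 s2→2 e3→1 e3→0 s5→1 s7→2 s9→3  — peak 3.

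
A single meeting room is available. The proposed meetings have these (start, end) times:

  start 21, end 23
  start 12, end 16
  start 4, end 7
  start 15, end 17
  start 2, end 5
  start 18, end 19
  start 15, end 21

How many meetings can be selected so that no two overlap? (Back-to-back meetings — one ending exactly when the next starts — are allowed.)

Sort by end time and greedily take each interval whose start is ≥ the last chosen end.
By end time: (2,5), (4,7), (12,16), (15,17), (18,19), (15,21), (21,23).
Pick (2,5); next start ≥ 5 → (12,16); next start ≥ 16 → (18,19); next start ≥ 19 → (21,23).
Selected 4 meetings.

4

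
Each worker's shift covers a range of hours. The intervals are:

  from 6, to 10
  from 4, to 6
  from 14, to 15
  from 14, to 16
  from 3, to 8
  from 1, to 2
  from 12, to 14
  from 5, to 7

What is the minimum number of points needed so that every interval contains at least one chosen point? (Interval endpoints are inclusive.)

Sort by right endpoint; whenever an interval is uncovered, place a point at its right end.
By right end: [1,2]  [4,6]  [5,7]  [3,8]  [6,10]  [12,14]  [14,15]  [14,16]
[1,2] uncovered → point at 2; [4,6] uncovered → point at 6; [12,14] uncovered → point at 14.
Points: 2, 6, 14 (3 total).

3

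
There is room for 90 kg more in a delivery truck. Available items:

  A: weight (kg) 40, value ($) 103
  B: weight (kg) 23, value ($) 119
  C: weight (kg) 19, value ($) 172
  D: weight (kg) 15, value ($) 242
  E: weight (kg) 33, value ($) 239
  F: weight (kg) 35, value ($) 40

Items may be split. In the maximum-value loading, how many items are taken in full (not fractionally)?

Order: D (242/15=16.13) > C (172/19=9.05) > E (239/33=7.24) > B (119/23=5.17) > A (103/40=2.58) > F (40/35=1.14)
Fill: take D (15 @ 242) → take C (19 @ 172) → take E (33 @ 239) → take B (23 @ 119); 90/90 used.
4 item(s) taken whole.

4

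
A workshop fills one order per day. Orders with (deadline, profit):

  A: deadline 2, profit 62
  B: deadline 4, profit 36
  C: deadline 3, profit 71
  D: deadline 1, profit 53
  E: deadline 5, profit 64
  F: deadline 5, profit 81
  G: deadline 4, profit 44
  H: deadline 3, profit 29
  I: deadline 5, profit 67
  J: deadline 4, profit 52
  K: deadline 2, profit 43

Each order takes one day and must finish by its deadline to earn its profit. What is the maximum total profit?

By profit: F(d5,81), C(d3,71), I(d5,67), E(d5,64), A(d2,62), D(d1,53), J(d4,52), G(d4,44), K(d2,43), B(d4,36), H(d3,29)
F→slot 5; C→slot 3; I→slot 4; E→slot 2; A→slot 1; D skipped; J skipped; G skipped; K skipped; B skipped; H skipped.
Profit = 62 + 64 + 71 + 67 + 81 = 345

345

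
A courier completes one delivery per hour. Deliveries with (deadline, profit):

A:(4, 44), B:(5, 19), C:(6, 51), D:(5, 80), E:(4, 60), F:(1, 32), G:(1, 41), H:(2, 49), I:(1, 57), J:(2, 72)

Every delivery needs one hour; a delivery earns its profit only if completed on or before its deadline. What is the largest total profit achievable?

Profit order: D=80 J=72 E=60 I=57 C=51 H=49 A=44 G=41 F=32 B=19
Assign: D→slot 5, J→slot 2, E→slot 4, I→slot 1, C→slot 6, H skipped, A→slot 3, G skipped, F skipped, B skipped.
Slots: [1:I] [2:J] [3:A] [4:E] [5:D] [6:C]
Profit = 57 + 72 + 44 + 60 + 80 + 51 = 364

364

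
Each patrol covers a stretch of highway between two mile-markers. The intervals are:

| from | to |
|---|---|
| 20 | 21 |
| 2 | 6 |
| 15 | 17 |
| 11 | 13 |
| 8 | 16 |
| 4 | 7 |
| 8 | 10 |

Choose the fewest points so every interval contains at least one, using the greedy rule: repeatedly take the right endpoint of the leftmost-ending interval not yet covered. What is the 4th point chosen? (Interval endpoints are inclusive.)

17

Sort by right endpoint; whenever an interval is uncovered, place a point at its right end.
By right end: [2,6]  [4,7]  [8,10]  [11,13]  [8,16]  [15,17]  [20,21]
[2,6] uncovered → point at 6; [8,10] uncovered → point at 10; [11,13] uncovered → point at 13; [15,17] uncovered → point at 17; [20,21] uncovered → point at 21.
Points: 6, 10, 13, 17, 21 (5 total).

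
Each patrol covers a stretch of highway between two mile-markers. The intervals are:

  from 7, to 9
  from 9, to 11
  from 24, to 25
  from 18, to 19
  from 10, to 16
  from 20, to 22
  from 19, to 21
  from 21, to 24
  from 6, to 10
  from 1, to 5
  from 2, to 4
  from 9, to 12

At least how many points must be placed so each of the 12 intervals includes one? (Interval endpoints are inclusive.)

6

By right end: [2,4]  [1,5]  [7,9]  [6,10]  [9,11]  [9,12]  [10,16]  [18,19]  [19,21]  [20,22]  [21,24]  [24,25]
[2,4] uncovered → point at 4; [7,9] uncovered → point at 9; [10,16] uncovered → point at 16; [18,19] uncovered → point at 19; [20,22] uncovered → point at 22; [24,25] uncovered → point at 25.
Points: 4, 9, 16, 19, 22, 25 (6 total).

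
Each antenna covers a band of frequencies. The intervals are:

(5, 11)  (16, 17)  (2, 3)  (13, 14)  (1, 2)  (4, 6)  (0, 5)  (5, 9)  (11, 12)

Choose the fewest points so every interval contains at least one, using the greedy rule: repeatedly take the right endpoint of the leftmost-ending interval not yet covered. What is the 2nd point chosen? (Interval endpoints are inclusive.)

6

Process intervals by earliest right end; each time one isn't hit yet, stab at its right endpoint.
By right end: [1,2]  [2,3]  [0,5]  [4,6]  [5,9]  [5,11]  [11,12]  [13,14]  [16,17]
[1,2] uncovered → point at 2; [4,6] uncovered → point at 6; [11,12] uncovered → point at 12; [13,14] uncovered → point at 14; [16,17] uncovered → point at 17.
Points: 2, 6, 12, 14, 17 (5 total).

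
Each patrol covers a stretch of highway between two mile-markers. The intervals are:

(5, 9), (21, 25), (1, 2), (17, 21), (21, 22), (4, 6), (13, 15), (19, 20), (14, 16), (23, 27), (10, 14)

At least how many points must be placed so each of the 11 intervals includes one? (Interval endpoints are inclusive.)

6

By right end: [1,2]  [4,6]  [5,9]  [10,14]  [13,15]  [14,16]  [19,20]  [17,21]  [21,22]  [21,25]  [23,27]
[1,2] uncovered → point at 2; [4,6] uncovered → point at 6; [10,14] uncovered → point at 14; [19,20] uncovered → point at 20; [21,22] uncovered → point at 22; [23,27] uncovered → point at 27.
Points: 2, 6, 14, 20, 22, 27 (6 total).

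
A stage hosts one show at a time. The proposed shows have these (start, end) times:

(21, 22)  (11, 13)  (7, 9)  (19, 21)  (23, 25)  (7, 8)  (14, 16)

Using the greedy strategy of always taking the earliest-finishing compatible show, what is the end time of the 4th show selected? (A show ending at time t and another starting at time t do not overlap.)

21

Sort by end time and greedily take each interval whose start is ≥ the last chosen end.
By end time: (7,8), (7,9), (11,13), (14,16), (19,21), (21,22), (23,25).
Pick (7,8); next start ≥ 8 → (11,13); next start ≥ 13 → (14,16); next start ≥ 16 → (19,21); next start ≥ 21 → (21,22); next start ≥ 22 → (23,25).
Selected: (7,8) (11,13) (14,16) (19,21) (21,22) (23,25)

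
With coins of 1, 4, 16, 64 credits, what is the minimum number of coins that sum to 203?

Greedy: take as many of the largest coin as possible, then repeat with the remainder.
203 − 3×64→11 − 2×4→3 − 3×1→0
Total coins = 3 + 2 + 3 = 8

8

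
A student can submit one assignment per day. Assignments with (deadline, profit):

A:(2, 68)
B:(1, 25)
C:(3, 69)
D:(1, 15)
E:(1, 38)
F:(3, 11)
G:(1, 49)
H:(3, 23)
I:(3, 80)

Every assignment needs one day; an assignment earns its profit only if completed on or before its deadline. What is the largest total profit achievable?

217

Sort by profit descending; place each in the latest free slot ≤ its deadline.
Profit order: I=80 C=69 A=68 G=49 E=38 B=25 H=23 D=15 F=11
Assign: I→slot 3, C→slot 2, A→slot 1, G skipped, E skipped, B skipped, H skipped, D skipped, F skipped.
Slots: [1:A] [2:C] [3:I]
Profit = 68 + 69 + 80 = 217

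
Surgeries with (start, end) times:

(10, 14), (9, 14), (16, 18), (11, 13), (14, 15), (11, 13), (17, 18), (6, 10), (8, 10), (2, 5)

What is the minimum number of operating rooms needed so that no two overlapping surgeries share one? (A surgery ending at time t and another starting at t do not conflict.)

Events (time:±→running): 2:+→1 5:-→0 6:+→1 8:+→2 9:+→3 10:-→2 10:-→1 10:+→2 11:+→3 11:+→4 … peak 4.

4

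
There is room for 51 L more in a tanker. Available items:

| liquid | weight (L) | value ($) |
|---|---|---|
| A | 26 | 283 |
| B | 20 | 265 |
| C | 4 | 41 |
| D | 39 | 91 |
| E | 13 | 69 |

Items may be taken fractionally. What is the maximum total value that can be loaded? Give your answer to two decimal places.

594.31

Greedy by value/weight ratio, highest first.
Ratios (sorted): B 13.25, A 10.88, C 10.25, E 5.31, D 2.33
take B (20 @ 265); take A (26 @ 283); take C (4 @ 41); take 1/13 of E → 5.31. Capacity used 51/51.
Total value = 594.31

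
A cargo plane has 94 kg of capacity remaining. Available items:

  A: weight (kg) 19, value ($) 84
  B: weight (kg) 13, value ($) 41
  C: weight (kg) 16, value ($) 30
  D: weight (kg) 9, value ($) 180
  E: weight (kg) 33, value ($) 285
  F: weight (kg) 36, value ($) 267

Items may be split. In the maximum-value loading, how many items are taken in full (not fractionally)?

3

Greedy by value/weight ratio, highest first.
Ratios (sorted): D 20.00, E 8.64, F 7.42, A 4.42, B 3.15, C 1.88
take D (9 @ 180); take E (33 @ 285); take F (36 @ 267); take 16/19 of A → 70.74. Capacity used 94/94.
3 item(s) taken whole; one partial (take 16/19 of A).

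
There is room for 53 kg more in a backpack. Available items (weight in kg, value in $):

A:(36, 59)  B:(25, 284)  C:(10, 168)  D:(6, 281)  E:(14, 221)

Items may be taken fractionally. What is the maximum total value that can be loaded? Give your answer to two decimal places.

Sort by value per unit weight and fill in that order.
Ratios (sorted): D 46.83, C 16.80, E 15.79, B 11.36, A 1.64
take D (6 @ 281); take C (10 @ 168); take E (14 @ 221); take 23/25 of B → 261.28. Capacity used 53/53.
Total value = 931.28

931.28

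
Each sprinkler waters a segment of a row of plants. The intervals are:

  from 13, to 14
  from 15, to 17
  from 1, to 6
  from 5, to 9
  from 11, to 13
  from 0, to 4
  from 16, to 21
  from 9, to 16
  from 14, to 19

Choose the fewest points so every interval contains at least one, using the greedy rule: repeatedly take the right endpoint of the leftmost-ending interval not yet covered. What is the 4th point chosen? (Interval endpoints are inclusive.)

Sorted: [0,4] [1,6] [5,9] [11,13] [13,14] [9,16] [15,17] [14,19] [16,21]
{[0,4],[1,6]} hit by 4; {[5,9]} hit by 9; {[11,13],[13,14],[9,16]} hit by 13; {[15,17],[14,19],[16,21]} hit by 17.
Points: 4, 9, 13, 17 (4 total).

17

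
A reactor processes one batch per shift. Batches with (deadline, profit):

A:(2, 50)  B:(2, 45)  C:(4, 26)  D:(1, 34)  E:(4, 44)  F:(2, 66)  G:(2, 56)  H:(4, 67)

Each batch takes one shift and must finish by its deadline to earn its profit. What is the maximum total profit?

By profit: H(d4,67), F(d2,66), G(d2,56), A(d2,50), B(d2,45), E(d4,44), D(d1,34), C(d4,26)
H→slot 4; F→slot 2; G→slot 1; A skipped; B skipped; E→slot 3; D skipped; C skipped.
Profit = 56 + 66 + 44 + 67 = 233

233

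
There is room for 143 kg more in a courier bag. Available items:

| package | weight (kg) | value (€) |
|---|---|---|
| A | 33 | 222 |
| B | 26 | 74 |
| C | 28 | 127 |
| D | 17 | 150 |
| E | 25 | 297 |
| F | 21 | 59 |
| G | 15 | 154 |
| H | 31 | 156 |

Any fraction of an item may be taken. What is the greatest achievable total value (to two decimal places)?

Sort by value per unit weight and fill in that order.
Order: E (297/25=11.88) > G (154/15=10.27) > D (150/17=8.82) > A (222/33=6.73) > H (156/31=5.03) > C (127/28=4.54) > B (74/26=2.85) > F (59/21=2.81)
Fill: take E (25 @ 297) → take G (15 @ 154) → take D (17 @ 150) → take A (33 @ 222) → take H (31 @ 156) → take 22/28 of C → 99.79; 143/143 used.
Total value = 1078.79

1078.79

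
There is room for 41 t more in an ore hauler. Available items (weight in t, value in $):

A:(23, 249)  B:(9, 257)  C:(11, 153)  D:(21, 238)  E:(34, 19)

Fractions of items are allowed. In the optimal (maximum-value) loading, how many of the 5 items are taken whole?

3

Greedy by value/weight ratio, highest first.
Order: B (257/9=28.56) > C (153/11=13.91) > D (238/21=11.33) > A (249/23=10.83) > E (19/34=0.56)
Fill: take B (9 @ 257) → take C (11 @ 153) → take D (21 @ 238); 41/41 used.
3 item(s) taken whole.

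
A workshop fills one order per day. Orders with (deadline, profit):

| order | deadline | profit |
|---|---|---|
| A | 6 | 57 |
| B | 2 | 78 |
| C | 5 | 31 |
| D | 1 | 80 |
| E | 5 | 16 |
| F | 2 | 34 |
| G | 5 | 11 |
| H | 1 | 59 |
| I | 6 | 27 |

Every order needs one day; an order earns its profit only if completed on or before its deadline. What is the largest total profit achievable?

289

By profit: D(d1,80), B(d2,78), H(d1,59), A(d6,57), F(d2,34), C(d5,31), I(d6,27), E(d5,16), G(d5,11)
D→slot 1; B→slot 2; H skipped; A→slot 6; F skipped; C→slot 5; I→slot 4; E→slot 3; G skipped.
Profit = 80 + 78 + 16 + 27 + 31 + 57 = 289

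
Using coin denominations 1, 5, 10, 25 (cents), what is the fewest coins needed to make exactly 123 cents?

Use the largest denomination that fits, subtract, and repeat.
123 = 4×25 + 2×10 + 3×1
Total coins = 4 + 2 + 3 = 9

9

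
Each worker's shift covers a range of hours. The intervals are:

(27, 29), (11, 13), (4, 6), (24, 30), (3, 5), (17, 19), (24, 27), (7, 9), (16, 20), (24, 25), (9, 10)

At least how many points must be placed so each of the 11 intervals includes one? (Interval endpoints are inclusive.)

Process intervals by earliest right end; each time one isn't hit yet, stab at its right endpoint.
By right end: [3,5]  [4,6]  [7,9]  [9,10]  [11,13]  [17,19]  [16,20]  [24,25]  [24,27]  [27,29]  [24,30]
[3,5] uncovered → point at 5; [7,9] uncovered → point at 9; [11,13] uncovered → point at 13; [17,19] uncovered → point at 19; [24,25] uncovered → point at 25; [27,29] uncovered → point at 29.
Points: 5, 9, 13, 19, 25, 29 (6 total).

6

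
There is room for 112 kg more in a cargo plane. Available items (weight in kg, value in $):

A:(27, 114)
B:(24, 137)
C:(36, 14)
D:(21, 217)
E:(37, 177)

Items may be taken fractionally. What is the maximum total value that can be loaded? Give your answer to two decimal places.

Sort by value per unit weight and fill in that order.
Order: D (217/21=10.33) > B (137/24=5.71) > E (177/37=4.78) > A (114/27=4.22) > C (14/36=0.39)
Fill: take D (21 @ 217) → take B (24 @ 137) → take E (37 @ 177) → take A (27 @ 114) → take 3/36 of C → 1.17; 112/112 used.
Total value = 646.17

646.17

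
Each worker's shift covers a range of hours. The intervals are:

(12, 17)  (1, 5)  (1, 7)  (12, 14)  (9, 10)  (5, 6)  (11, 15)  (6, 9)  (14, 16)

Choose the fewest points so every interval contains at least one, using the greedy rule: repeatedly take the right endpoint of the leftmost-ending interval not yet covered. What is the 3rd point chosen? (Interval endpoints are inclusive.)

14

Process intervals by earliest right end; each time one isn't hit yet, stab at its right endpoint.
Sorted: [1,5] [5,6] [1,7] [6,9] [9,10] [12,14] [11,15] [14,16] [12,17]
{[1,5],[5,6],[1,7]} hit by 5; {[6,9],[9,10]} hit by 9; {[12,14],[11,15],[14,16],[12,17]} hit by 14.
Points: 5, 9, 14 (3 total).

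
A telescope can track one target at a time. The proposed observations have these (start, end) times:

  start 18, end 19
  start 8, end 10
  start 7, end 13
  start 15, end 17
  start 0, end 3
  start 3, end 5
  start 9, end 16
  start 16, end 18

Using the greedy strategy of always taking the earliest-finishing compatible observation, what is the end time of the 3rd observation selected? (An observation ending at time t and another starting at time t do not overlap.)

Order by finish time; keep every interval that doesn't clash with the previous kept one.
Sorted by end: (0,3)  (3,5)  (8,10)  (7,13)  (9,16)  (15,17)  (16,18)  (18,19)
take (0,3); take (3,5); take (8,10); skip (7,13); take (15,17); skip (16,18); take (18,19).
Selected: (0,3) (3,5) (8,10) (15,17) (18,19)

10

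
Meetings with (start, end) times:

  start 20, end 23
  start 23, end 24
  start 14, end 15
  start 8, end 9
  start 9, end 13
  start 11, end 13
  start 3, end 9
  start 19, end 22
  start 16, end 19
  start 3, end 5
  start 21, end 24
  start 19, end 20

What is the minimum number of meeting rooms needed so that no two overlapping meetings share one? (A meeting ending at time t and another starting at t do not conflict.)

Count concurrent intervals with a sweep; the peak is the room count.
Events (time:±→running): 3:+→1 3:+→2 5:-→1 8:+→2 9:-→1 9:-→0 9:+→1 11:+→2 13:-→1 13:-→0 14:+→1 15:-→0 16:+→1 19:-→0 19:+→1 19:+→2 20:-→1 20:+→2 21:+→3 … peak 3.

3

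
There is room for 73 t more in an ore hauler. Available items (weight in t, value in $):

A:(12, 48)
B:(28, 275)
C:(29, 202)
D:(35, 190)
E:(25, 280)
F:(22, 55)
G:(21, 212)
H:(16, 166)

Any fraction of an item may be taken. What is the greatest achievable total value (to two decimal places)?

Ratios (sorted): E 11.20, H 10.38, G 10.10, B 9.82, C 6.97, D 5.43, A 4.00, F 2.50
take E (25 @ 280); take H (16 @ 166); take G (21 @ 212); take 11/28 of B → 108.04. Capacity used 73/73.
Total value = 766.04

766.04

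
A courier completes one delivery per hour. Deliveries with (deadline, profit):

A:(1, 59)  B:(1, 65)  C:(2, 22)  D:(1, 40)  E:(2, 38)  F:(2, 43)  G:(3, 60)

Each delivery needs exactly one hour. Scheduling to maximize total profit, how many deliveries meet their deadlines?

3

By profit: B(d1,65), G(d3,60), A(d1,59), F(d2,43), D(d1,40), E(d2,38), C(d2,22)
B→slot 1; G→slot 3; A skipped; F→slot 2; D skipped; E skipped; C skipped.
3 of 7 scheduled.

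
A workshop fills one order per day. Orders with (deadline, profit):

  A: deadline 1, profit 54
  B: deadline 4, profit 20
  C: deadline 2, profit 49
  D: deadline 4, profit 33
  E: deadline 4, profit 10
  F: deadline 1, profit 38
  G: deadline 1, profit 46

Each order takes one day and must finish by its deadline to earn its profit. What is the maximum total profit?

By profit: A(d1,54), C(d2,49), G(d1,46), F(d1,38), D(d4,33), B(d4,20), E(d4,10)
A→slot 1; C→slot 2; G skipped; F skipped; D→slot 4; B→slot 3; E skipped.
Profit = 54 + 49 + 20 + 33 = 156

156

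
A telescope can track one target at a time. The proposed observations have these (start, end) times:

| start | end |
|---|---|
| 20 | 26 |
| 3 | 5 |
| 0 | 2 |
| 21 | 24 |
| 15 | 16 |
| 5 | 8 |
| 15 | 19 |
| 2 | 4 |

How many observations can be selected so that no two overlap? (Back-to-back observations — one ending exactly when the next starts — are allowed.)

Greedy by earliest finish: after sorting by end time, pick each interval compatible with the last pick.
Sorted by end: (0,2)  (2,4)  (3,5)  (5,8)  (15,16)  (15,19)  (21,24)  (20,26)
take (0,2); take (2,4); take (5,8); take (15,16); skip (15,19); take (21,24).
Selected 5 observations.

5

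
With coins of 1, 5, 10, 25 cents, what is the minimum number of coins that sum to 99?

Greedy: take as many of the largest coin as possible, then repeat with the remainder.
99 − 3×25→24 − 2×10→4 − 4×1→0
Total coins = 3 + 2 + 4 = 9

9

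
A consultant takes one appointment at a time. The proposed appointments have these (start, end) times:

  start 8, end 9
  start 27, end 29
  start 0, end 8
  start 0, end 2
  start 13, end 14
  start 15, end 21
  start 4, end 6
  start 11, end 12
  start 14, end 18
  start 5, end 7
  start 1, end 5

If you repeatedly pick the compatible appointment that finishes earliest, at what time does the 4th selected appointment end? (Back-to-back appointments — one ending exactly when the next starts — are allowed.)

Greedy by earliest finish: after sorting by end time, pick each interval compatible with the last pick.
By end time: (0,2), (1,5), (4,6), (5,7), (0,8), (8,9), (11,12), (13,14), (14,18), (15,21), (27,29).
Pick (0,2); next start ≥ 2 → (4,6); next start ≥ 6 → (8,9); next start ≥ 9 → (11,12); next start ≥ 12 → (13,14); next start ≥ 14 → (14,18); next start ≥ 18 → (27,29).
Selected: (0,2) (4,6) (8,9) (11,12) (13,14) (14,18) (27,29)

12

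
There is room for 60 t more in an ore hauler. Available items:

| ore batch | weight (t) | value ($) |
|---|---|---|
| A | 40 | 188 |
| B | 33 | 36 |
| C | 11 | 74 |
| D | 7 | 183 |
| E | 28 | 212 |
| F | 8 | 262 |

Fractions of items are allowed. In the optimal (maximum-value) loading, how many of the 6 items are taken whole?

4

Sort by value per unit weight and fill in that order.
Order: F (262/8=32.75) > D (183/7=26.14) > E (212/28=7.57) > C (74/11=6.73) > A (188/40=4.70) > B (36/33=1.09)
Fill: take F (8 @ 262) → take D (7 @ 183) → take E (28 @ 212) → take C (11 @ 74) → take 6/40 of A → 28.20; 60/60 used.
4 item(s) taken whole; one partial (take 6/40 of A).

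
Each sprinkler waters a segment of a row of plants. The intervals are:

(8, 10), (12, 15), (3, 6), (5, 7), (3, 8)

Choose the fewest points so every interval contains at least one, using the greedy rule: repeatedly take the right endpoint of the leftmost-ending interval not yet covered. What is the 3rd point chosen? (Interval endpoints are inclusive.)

15

By right end: [3,6]  [5,7]  [3,8]  [8,10]  [12,15]
[3,6] uncovered → point at 6; [8,10] uncovered → point at 10; [12,15] uncovered → point at 15.
Points: 6, 10, 15 (3 total).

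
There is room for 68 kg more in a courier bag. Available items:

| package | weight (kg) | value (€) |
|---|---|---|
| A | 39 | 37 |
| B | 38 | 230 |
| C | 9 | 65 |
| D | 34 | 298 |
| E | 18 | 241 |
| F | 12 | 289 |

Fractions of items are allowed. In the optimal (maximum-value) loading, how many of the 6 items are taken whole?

Sort by value per unit weight and fill in that order.
Order: F (289/12=24.08) > E (241/18=13.39) > D (298/34=8.76) > C (65/9=7.22) > B (230/38=6.05) > A (37/39=0.95)
Fill: take F (12 @ 289) → take E (18 @ 241) → take D (34 @ 298) → take 4/9 of C → 28.89; 68/68 used.
3 item(s) taken whole; one partial (take 4/9 of C).

3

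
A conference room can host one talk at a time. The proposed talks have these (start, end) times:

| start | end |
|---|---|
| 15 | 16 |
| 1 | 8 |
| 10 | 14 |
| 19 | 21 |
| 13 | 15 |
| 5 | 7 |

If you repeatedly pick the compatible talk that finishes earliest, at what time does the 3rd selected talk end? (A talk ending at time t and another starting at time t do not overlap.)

16

Sort by end time and greedily take each interval whose start is ≥ the last chosen end.
By end time: (5,7), (1,8), (10,14), (13,15), (15,16), (19,21).
Pick (5,7); next start ≥ 7 → (10,14); next start ≥ 14 → (15,16); next start ≥ 16 → (19,21).
Selected: (5,7) (10,14) (15,16) (19,21)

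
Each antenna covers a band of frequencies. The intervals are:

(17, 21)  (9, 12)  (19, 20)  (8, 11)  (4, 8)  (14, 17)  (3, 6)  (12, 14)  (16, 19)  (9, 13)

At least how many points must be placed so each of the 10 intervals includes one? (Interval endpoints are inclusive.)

Sorted: [3,6] [4,8] [8,11] [9,12] [9,13] [12,14] [14,17] [16,19] [19,20] [17,21]
{[3,6],[4,8]} hit by 6; {[8,11],[9,12],[9,13]} hit by 11; {[12,14],[14,17]} hit by 14; {[16,19],[19,20],[17,21]} hit by 19.
Points: 6, 11, 14, 19 (4 total).

4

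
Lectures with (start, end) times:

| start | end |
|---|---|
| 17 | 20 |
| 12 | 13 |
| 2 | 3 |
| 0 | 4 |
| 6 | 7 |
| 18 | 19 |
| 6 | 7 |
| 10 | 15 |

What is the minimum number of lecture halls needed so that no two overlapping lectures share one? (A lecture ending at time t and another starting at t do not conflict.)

Events (time:±→running): 0:+→1 2:+→2 … peak 2.

2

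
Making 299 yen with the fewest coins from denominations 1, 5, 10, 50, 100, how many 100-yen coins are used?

Greedy: take as many of the largest coin as possible, then repeat with the remainder.
299 = 2×100 + 1×50 + 4×10 + 1×5 + 4×1
Count of 100: 2

2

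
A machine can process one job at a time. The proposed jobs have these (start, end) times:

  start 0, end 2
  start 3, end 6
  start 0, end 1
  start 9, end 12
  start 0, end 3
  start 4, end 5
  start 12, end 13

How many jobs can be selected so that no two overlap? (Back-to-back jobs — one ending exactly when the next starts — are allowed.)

Greedy by earliest finish: after sorting by end time, pick each interval compatible with the last pick.
Sorted by end: (0,1)  (0,2)  (0,3)  (4,5)  (3,6)  (9,12)  (12,13)
take (0,1); take (4,5); take (9,12); take (12,13).
Selected 4 jobs.

4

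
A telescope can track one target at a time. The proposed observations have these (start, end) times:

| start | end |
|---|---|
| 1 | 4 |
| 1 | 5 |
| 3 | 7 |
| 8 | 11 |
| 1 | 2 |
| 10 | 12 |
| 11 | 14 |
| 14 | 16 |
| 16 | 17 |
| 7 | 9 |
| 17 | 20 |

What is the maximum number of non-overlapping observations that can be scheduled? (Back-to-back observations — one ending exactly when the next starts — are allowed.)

By end time: (1,2), (1,4), (1,5), (3,7), (7,9), (8,11), (10,12), (11,14), (14,16), (16,17), (17,20).
Pick (1,2); next start ≥ 2 → (3,7); next start ≥ 7 → (7,9); next start ≥ 9 → (10,12); next start ≥ 12 → (14,16); next start ≥ 16 → (16,17); next start ≥ 17 → (17,20).
Selected 7 observations.

7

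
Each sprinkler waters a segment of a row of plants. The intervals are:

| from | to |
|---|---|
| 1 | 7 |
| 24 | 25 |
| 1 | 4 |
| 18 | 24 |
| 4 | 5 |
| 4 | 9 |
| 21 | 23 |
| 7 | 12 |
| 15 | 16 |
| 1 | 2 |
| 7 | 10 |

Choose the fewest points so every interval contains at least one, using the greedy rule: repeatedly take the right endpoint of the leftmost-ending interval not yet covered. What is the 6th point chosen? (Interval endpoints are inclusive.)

25

Sort by right endpoint; whenever an interval is uncovered, place a point at its right end.
By right end: [1,2]  [1,4]  [4,5]  [1,7]  [4,9]  [7,10]  [7,12]  [15,16]  [21,23]  [18,24]  [24,25]
[1,2] uncovered → point at 2; [4,5] uncovered → point at 5; [7,10] uncovered → point at 10; [15,16] uncovered → point at 16; [21,23] uncovered → point at 23; [24,25] uncovered → point at 25.
Points: 2, 5, 10, 16, 23, 25 (6 total).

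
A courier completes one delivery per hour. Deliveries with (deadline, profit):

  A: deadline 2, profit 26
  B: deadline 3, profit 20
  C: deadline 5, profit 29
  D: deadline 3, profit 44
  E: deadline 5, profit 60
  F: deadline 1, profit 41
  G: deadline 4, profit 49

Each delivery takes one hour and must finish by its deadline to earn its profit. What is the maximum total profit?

223

By profit: E(d5,60), G(d4,49), D(d3,44), F(d1,41), C(d5,29), A(d2,26), B(d3,20)
E→slot 5; G→slot 4; D→slot 3; F→slot 1; C→slot 2; A skipped; B skipped.
Profit = 41 + 29 + 44 + 49 + 60 = 223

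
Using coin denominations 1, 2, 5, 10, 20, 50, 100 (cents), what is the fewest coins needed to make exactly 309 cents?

309 − 3×100→9 − 1×5→4 − 2×2→0
Total coins = 3 + 1 + 2 = 6

6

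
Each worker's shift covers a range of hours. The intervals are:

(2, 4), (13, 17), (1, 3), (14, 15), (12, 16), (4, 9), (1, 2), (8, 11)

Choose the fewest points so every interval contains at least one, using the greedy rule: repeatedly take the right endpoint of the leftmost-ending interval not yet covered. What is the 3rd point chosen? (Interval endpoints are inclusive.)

15

Process intervals by earliest right end; each time one isn't hit yet, stab at its right endpoint.
By right end: [1,2]  [1,3]  [2,4]  [4,9]  [8,11]  [14,15]  [12,16]  [13,17]
[1,2] uncovered → point at 2; [4,9] uncovered → point at 9; [14,15] uncovered → point at 15.
Points: 2, 9, 15 (3 total).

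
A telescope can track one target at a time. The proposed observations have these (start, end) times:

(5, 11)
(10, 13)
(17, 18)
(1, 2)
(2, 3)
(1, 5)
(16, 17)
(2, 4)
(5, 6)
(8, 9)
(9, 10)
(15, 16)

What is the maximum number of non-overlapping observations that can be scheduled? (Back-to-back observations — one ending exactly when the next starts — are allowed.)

Sorted by end: (1,2)  (2,3)  (2,4)  (1,5)  (5,6)  (8,9)  (9,10)  (5,11)  (10,13)  (15,16)  (16,17)  (17,18)
take (1,2); take (2,3); skip (1,5); take (5,6); take (8,9); take (9,10); skip (5,11); take (10,13); take (15,16); take (16,17); take (17,18).
Selected 9 observations.

9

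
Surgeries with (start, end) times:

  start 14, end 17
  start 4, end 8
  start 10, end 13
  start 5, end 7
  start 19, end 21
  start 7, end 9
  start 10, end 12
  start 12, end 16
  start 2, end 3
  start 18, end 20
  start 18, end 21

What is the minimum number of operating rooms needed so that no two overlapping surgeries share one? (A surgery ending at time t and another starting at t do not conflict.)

Count concurrent intervals with a sweep; the peak is the room count.
Events (time:±→running): 2:+→1 3:-→0 4:+→1 5:+→2 7:-→1 7:+→2 8:-→1 9:-→0 10:+→1 10:+→2 12:-→1 12:+→2 13:-→1 14:+→2 16:-→1 17:-→0 18:+→1 18:+→2 19:+→3 … peak 3.

3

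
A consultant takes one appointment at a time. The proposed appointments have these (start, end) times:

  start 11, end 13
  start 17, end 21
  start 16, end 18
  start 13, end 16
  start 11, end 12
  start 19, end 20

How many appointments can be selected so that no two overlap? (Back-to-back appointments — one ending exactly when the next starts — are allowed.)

4

Order by finish time; keep every interval that doesn't clash with the previous kept one.
Sorted by end: (11,12)  (11,13)  (13,16)  (16,18)  (19,20)  (17,21)
take (11,12); take (13,16); take (16,18); take (19,20); skip (17,21).
Selected 4 appointments.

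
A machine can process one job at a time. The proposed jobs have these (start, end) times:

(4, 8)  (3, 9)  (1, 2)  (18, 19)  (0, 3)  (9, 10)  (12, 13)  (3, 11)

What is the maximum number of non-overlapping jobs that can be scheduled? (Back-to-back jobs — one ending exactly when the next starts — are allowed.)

5

Sort by end time and greedily take each interval whose start is ≥ the last chosen end.
Sorted by end: (1,2)  (0,3)  (4,8)  (3,9)  (9,10)  (3,11)  (12,13)  (18,19)
take (1,2); take (4,8); take (9,10); take (12,13); take (18,19).
Selected 5 jobs.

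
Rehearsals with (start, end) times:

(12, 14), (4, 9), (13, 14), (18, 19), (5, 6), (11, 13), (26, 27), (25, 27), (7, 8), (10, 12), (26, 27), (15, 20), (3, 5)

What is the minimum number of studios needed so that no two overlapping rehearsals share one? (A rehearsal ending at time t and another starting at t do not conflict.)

Count concurrent intervals with a sweep; the peak is the room count.
Events (time:±→running): 3:+→1 4:+→2 5:-→1 5:+→2 6:-→1 7:+→2 8:-→1 9:-→0 10:+→1 11:+→2 12:-→1 12:+→2 13:-→1 13:+→2 14:-→1 14:-→0 15:+→1 18:+→2 19:-→1 20:-→0 25:+→1 26:+→2 26:+→3 … peak 3.

3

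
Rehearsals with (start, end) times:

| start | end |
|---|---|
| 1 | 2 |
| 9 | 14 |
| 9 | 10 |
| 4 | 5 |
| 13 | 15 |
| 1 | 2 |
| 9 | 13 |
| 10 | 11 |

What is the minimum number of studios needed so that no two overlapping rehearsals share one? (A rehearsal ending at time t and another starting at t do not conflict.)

3

starts: [1, 1, 4, 9, 9, 9, 10, 13]
ends:   [2, 2, 5, 10, 11, 13, 14, 15]
s1→1 s1→2 e2→1 e2→0 s4→1 e5→0 s9→1 s9→2 s9→3  — peak 3.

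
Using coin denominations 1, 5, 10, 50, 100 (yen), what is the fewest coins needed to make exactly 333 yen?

9

Greedy: take as many of the largest coin as possible, then repeat with the remainder.
333 − 3×100→33 − 3×10→3 − 3×1→0
Total coins = 3 + 3 + 3 = 9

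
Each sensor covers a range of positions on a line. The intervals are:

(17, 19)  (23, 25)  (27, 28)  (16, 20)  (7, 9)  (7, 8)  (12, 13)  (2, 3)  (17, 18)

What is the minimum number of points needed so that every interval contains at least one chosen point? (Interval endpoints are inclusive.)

By right end: [2,3]  [7,8]  [7,9]  [12,13]  [17,18]  [17,19]  [16,20]  [23,25]  [27,28]
[2,3] uncovered → point at 3; [7,8] uncovered → point at 8; [12,13] uncovered → point at 13; [17,18] uncovered → point at 18; [23,25] uncovered → point at 25; [27,28] uncovered → point at 28.
Points: 3, 8, 13, 18, 25, 28 (6 total).

6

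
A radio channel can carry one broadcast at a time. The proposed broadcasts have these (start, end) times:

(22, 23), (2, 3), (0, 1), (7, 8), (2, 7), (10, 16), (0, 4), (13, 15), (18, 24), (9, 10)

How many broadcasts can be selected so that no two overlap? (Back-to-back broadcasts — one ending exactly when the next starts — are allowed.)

6

By end time: (0,1), (2,3), (0,4), (2,7), (7,8), (9,10), (13,15), (10,16), (22,23), (18,24).
Pick (0,1); next start ≥ 1 → (2,3); next start ≥ 3 → (7,8); next start ≥ 8 → (9,10); next start ≥ 10 → (13,15); next start ≥ 15 → (22,23).
Selected 6 broadcasts.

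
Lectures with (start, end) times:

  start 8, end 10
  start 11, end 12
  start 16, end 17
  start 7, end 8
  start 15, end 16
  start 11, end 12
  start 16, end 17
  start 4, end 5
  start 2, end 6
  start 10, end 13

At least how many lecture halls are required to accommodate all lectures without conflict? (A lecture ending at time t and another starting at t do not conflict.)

The answer is the maximum number of intervals overlapping at any instant.
starts: [2, 4, 7, 8, 10, 11, 11, 15, 16, 16]
ends:   [5, 6, 8, 10, 12, 12, 13, 16, 17, 17]
s2→1 s4→2 e5→1 e6→0 s7→1 e8→0 s8→1 e10→0 s10→1 s11→2 s11→3  — peak 3.

3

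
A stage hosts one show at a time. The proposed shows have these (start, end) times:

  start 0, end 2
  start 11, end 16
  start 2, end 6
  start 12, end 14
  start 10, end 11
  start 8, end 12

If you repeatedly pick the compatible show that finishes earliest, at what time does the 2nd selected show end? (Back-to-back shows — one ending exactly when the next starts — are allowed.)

Sorted by end: (0,2)  (2,6)  (10,11)  (8,12)  (12,14)  (11,16)
take (0,2); take (2,6); take (10,11); take (12,14); skip (11,16).
Selected: (0,2) (2,6) (10,11) (12,14)

6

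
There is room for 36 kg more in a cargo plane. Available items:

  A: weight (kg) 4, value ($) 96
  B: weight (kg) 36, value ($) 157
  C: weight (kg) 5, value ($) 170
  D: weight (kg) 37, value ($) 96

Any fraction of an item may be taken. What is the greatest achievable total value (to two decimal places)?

Greedy by value/weight ratio, highest first.
Ratios (sorted): C 34.00, A 24.00, B 4.36, D 2.59
take C (5 @ 170); take A (4 @ 96); take 27/36 of B → 117.75. Capacity used 36/36.
Total value = 383.75

383.75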